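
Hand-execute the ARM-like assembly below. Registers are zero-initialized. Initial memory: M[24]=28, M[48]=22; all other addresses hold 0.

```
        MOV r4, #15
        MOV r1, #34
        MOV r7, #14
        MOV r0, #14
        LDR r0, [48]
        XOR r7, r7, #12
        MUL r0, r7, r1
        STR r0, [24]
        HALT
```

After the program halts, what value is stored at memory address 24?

68

MOV r4, #15 → r4=15
MOV r1, #34 → r1=34
MOV r7, #14 → r7=14
MOV r0, #14 → r0=14
LDR r0, [48] → r0=M[48]=22
XOR r7, r7, #12 → r7=14^12=2
MUL r0, r7, r1 → r0=2*34=68
STR r0, [24] → M[24]=68
halt.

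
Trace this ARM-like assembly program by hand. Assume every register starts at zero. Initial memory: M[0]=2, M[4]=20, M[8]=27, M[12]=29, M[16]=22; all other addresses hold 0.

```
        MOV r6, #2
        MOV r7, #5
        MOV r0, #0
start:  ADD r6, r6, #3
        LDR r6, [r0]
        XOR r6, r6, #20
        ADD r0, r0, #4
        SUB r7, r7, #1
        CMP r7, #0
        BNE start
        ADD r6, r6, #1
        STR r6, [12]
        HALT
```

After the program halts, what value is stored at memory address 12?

MOV r6, #2 → r6=2
MOV r7, #5 → r7=5
MOV r0, #0 → r0=0
ADD r6, r6, #3 → r6=2+3=5
LDR r6, [r0] → r6=M[0]=2
XOR r6, r6, #20 → r6=2^20=22
ADD r0, r0, #4 → r0=0+4=4
SUB r7, r7, #1 → r7=5-1=4
CMP r7, #0  (cmp 4,0)
BNE start: taken
ADD r6, r6, #3 → r6=22+3=25
LDR r6, [r0] → r6=M[4]=20
XOR r6, r6, #20 → r6=20^20=0
ADD r0, r0, #4 → r0=4+4=8
SUB r7, r7, #1 → r7=4-1=3
CMP r7, #0  (cmp 3,0)
BNE start: taken
ADD r6, r6, #3 → r6=0+3=3
LDR r6, [r0] → r6=M[8]=27
XOR r6, r6, #20 → r6=27^20=15
ADD r0, r0, #4 → r0=8+4=12
SUB r7, r7, #1 → r7=3-1=2
CMP r7, #0  (cmp 2,0)
BNE start: taken
ADD r6, r6, #3 → r6=15+3=18
LDR r6, [r0] → r6=M[12]=29
XOR r6, r6, #20 → r6=29^20=9
ADD r0, r0, #4 → r0=12+4=16
SUB r7, r7, #1 → r7=2-1=1
CMP r7, #0  (cmp 1,0)
BNE start: taken
ADD r6, r6, #3 → r6=9+3=12
LDR r6, [r0] → r6=M[16]=22
XOR r6, r6, #20 → r6=22^20=2
ADD r0, r0, #4 → r0=16+4=20
SUB r7, r7, #1 → r7=1-1=0
CMP r7, #0  (cmp 0,0)
BNE start: not taken
ADD r6, r6, #1 → r6=2+1=3
STR r6, [12] → M[12]=3
halt.

3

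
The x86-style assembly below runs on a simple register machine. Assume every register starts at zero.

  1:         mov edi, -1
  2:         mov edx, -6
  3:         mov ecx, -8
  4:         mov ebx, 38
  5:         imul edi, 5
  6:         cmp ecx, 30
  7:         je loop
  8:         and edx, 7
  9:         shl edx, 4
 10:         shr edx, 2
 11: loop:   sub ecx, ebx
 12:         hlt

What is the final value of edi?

edi=-1
edx=-6
ecx=-8
ebx=38
edi=(-1)*5=-5
cmp ecx, 30  (cmp -8,30)
je loop: not taken
edx=(-6)&7=2
edx=2<<4=32
edx=32>>2=8
ecx=(-8)-38=-46
halt.

-5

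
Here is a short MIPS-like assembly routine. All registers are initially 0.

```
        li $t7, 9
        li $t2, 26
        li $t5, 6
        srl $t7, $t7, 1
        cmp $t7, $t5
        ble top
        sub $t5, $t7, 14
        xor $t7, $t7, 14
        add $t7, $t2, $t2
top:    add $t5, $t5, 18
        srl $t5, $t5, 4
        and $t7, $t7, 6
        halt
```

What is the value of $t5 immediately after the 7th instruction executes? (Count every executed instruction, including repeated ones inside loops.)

after li $t7, 9: $t7=9
after li $t2, 26: $t2=26
after li $t5, 6: $t5=6
after srl $t7, $t7, 1: $t7=9>>1=4
cmp $t7, $t5  (cmp 4,6)
ble top: taken
after add $t5, $t5, 18: $t5=6+18=24
After step 7: $t5 = 24.

24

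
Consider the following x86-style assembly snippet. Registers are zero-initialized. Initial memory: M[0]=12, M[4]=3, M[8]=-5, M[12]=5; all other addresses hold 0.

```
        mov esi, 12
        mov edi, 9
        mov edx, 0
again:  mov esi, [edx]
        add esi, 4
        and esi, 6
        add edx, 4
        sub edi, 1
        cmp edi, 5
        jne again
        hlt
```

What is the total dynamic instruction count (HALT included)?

32

mov esi, 12 → esi=12
mov edi, 9 → edi=9
mov edx, 0 → edx=0
mov esi, [edx] → esi=M[0]=12
add esi, 4 → esi=12+4=16
and esi, 6 → esi=16&6=0
add edx, 4 → edx=0+4=4
sub edi, 1 → edi=9-1=8
cmp edi, 5  (cmp 8,5)
jne again: taken
mov esi, [edx] → esi=M[4]=3
add esi, 4 → esi=3+4=7
and esi, 6 → esi=7&6=6
add edx, 4 → edx=4+4=8
sub edi, 1 → edi=8-1=7
cmp edi, 5  (cmp 7,5)
jne again: taken
mov esi, [edx] → esi=M[8]=-5
add esi, 4 → esi=(-5)+4=-1
and esi, 6 → esi=(-1)&6=6
add edx, 4 → edx=8+4=12
sub edi, 1 → edi=7-1=6
cmp edi, 5  (cmp 6,5)
jne again: taken
mov esi, [edx] → esi=M[12]=5
add esi, 4 → esi=5+4=9
and esi, 6 → esi=9&6=0
add edx, 4 → edx=12+4=16
sub edi, 1 → edi=6-1=5
cmp edi, 5  (cmp 5,5)
jne again: not taken
halt.
Total executed instructions: 32.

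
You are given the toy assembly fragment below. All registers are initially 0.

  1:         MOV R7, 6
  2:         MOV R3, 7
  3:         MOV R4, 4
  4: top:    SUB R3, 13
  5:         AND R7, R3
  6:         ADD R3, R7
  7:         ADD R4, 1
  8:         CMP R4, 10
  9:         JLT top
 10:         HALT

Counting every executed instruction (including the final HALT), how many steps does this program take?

after MOV R7, 6: R7=6
after MOV R3, 7: R3=7
after MOV R4, 4: R4=4
after SUB R3, 13: R3=7-13=-6
after AND R7, R3: R7=6&(-6)=2
after ADD R3, R7: R3=(-6)+2=-4
after ADD R4, 1: R4=4+1=5
CMP R4, 10  (cmp 5,10)
JLT top: taken
after SUB R3, 13: R3=(-4)-13=-17
after AND R7, R3: R7=2&(-17)=2
after ADD R3, R7: R3=(-17)+2=-15
after ADD R4, 1: R4=5+1=6
CMP R4, 10  (cmp 6,10)
JLT top: taken
after SUB R3, 13: R3=(-15)-13=-28
after AND R7, R3: R7=2&(-28)=0
after ADD R3, R7: R3=(-28)+0=-28
after ADD R4, 1: R4=6+1=7
CMP R4, 10  (cmp 7,10)
JLT top: taken
after SUB R3, 13: R3=(-28)-13=-41
after AND R7, R3: R7=0&(-41)=0
after ADD R3, R7: R3=(-41)+0=-41
after ADD R4, 1: R4=7+1=8
CMP R4, 10  (cmp 8,10)
JLT top: taken
after SUB R3, 13: R3=(-41)-13=-54
after AND R7, R3: R7=0&(-54)=0
after ADD R3, R7: R3=(-54)+0=-54
after ADD R4, 1: R4=8+1=9
CMP R4, 10  (cmp 9,10)
JLT top: taken
after SUB R3, 13: R3=(-54)-13=-67
after AND R7, R3: R7=0&(-67)=0
after ADD R3, R7: R3=(-67)+0=-67
after ADD R4, 1: R4=9+1=10
CMP R4, 10  (cmp 10,10)
JLT top: not taken
halt.
Total executed instructions: 40.

40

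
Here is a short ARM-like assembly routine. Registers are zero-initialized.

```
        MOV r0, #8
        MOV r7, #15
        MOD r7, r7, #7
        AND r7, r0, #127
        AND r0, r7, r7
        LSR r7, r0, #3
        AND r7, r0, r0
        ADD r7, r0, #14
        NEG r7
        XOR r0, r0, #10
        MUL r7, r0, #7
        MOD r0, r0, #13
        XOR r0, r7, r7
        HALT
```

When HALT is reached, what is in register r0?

r0=8
r7=15
r7=15%7=1
r7=8&127=8
r0=8&8=8
r7=8>>3=1
r7=8&8=8
r7=8+14=22
r7=-(22)=-22
r0=8^10=2
r7=2*7=14
r0=2%13=2
r0=14^14=0
halt.

0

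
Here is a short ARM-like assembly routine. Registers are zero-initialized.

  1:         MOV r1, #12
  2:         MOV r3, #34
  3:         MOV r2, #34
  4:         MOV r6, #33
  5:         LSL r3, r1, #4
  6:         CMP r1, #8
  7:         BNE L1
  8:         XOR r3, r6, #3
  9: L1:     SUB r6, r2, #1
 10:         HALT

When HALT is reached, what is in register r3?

192

after MOV r1, #12: r1=12
after MOV r3, #34: r3=34
after MOV r2, #34: r2=34
after MOV r6, #33: r6=33
after LSL r3, r1, #4: r3=12<<4=192
CMP r1, #8  (cmp 12,8)
BNE L1: taken
after SUB r6, r2, #1: r6=34-1=33
halt.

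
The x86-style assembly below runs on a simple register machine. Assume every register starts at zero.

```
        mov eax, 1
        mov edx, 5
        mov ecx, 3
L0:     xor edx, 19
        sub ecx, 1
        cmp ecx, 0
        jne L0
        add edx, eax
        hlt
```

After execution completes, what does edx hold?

23

after mov eax, 1: eax=1
after mov edx, 5: edx=5
after mov ecx, 3: ecx=3
after xor edx, 19: edx=5^19=22
after sub ecx, 1: ecx=3-1=2
cmp ecx, 0  (cmp 2,0)
jne L0: taken
after xor edx, 19: edx=22^19=5
after sub ecx, 1: ecx=2-1=1
cmp ecx, 0  (cmp 1,0)
jne L0: taken
after xor edx, 19: edx=5^19=22
after sub ecx, 1: ecx=1-1=0
cmp ecx, 0  (cmp 0,0)
jne L0: not taken
after add edx, eax: edx=22+1=23
halt.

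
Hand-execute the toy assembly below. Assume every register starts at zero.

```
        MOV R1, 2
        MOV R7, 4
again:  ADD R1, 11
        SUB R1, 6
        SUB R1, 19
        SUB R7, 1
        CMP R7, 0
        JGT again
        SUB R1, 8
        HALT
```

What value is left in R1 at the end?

-62

after MOV R1, 2: R1=2
after MOV R7, 4: R7=4
after ADD R1, 11: R1=2+11=13
after SUB R1, 6: R1=13-6=7
after SUB R1, 19: R1=7-19=-12
after SUB R7, 1: R7=4-1=3
CMP R7, 0  (cmp 3,0)
JGT again: taken
after ADD R1, 11: R1=(-12)+11=-1
after SUB R1, 6: R1=(-1)-6=-7
after SUB R1, 19: R1=(-7)-19=-26
after SUB R7, 1: R7=3-1=2
CMP R7, 0  (cmp 2,0)
JGT again: taken
after ADD R1, 11: R1=(-26)+11=-15
after SUB R1, 6: R1=(-15)-6=-21
after SUB R1, 19: R1=(-21)-19=-40
after SUB R7, 1: R7=2-1=1
CMP R7, 0  (cmp 1,0)
JGT again: taken
after ADD R1, 11: R1=(-40)+11=-29
after SUB R1, 6: R1=(-29)-6=-35
after SUB R1, 19: R1=(-35)-19=-54
after SUB R7, 1: R7=1-1=0
CMP R7, 0  (cmp 0,0)
JGT again: not taken
after SUB R1, 8: R1=(-54)-8=-62
halt.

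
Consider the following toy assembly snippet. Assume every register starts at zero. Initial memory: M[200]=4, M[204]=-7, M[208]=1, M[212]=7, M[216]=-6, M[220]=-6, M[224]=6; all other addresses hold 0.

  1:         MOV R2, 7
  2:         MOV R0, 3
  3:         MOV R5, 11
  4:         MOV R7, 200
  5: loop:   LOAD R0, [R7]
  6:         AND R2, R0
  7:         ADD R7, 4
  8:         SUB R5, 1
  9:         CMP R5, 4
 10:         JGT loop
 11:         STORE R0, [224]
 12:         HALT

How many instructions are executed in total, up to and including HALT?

48

after MOV R2, 7: R2=7
after MOV R0, 3: R0=3
after MOV R5, 11: R5=11
after MOV R7, 200: R7=200
after LOAD R0, [R7]: R0=M[200]=4
after AND R2, R0: R2=7&4=4
after ADD R7, 4: R7=200+4=204
after SUB R5, 1: R5=11-1=10
CMP R5, 4  (cmp 10,4)
JGT loop: taken
after LOAD R0, [R7]: R0=M[204]=-7
after AND R2, R0: R2=4&(-7)=0
after ADD R7, 4: R7=204+4=208
after SUB R5, 1: R5=10-1=9
CMP R5, 4  (cmp 9,4)
JGT loop: taken
after LOAD R0, [R7]: R0=M[208]=1
after AND R2, R0: R2=0&1=0
after ADD R7, 4: R7=208+4=212
after SUB R5, 1: R5=9-1=8
CMP R5, 4  (cmp 8,4)
JGT loop: taken
after LOAD R0, [R7]: R0=M[212]=7
after AND R2, R0: R2=0&7=0
after ADD R7, 4: R7=212+4=216
after SUB R5, 1: R5=8-1=7
CMP R5, 4  (cmp 7,4)
JGT loop: taken
after LOAD R0, [R7]: R0=M[216]=-6
after AND R2, R0: R2=0&(-6)=0
after ADD R7, 4: R7=216+4=220
after SUB R5, 1: R5=7-1=6
CMP R5, 4  (cmp 6,4)
JGT loop: taken
after LOAD R0, [R7]: R0=M[220]=-6
after AND R2, R0: R2=0&(-6)=0
after ADD R7, 4: R7=220+4=224
after SUB R5, 1: R5=6-1=5
CMP R5, 4  (cmp 5,4)
JGT loop: taken
after LOAD R0, [R7]: R0=M[224]=6
after AND R2, R0: R2=0&6=0
after ADD R7, 4: R7=224+4=228
after SUB R5, 1: R5=5-1=4
CMP R5, 4  (cmp 4,4)
JGT loop: not taken
STORE R0, [224] → M[224]=6
halt.
Total executed instructions: 48.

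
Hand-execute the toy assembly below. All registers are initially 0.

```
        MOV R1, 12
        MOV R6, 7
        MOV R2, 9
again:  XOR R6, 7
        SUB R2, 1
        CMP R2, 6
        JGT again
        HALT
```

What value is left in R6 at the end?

0

MOV R1, 12 → R1=12
MOV R6, 7 → R6=7
MOV R2, 9 → R2=9
XOR R6, 7 → R6=7^7=0
SUB R2, 1 → R2=9-1=8
CMP R2, 6  (cmp 8,6)
JGT again: taken
XOR R6, 7 → R6=0^7=7
SUB R2, 1 → R2=8-1=7
CMP R2, 6  (cmp 7,6)
JGT again: taken
XOR R6, 7 → R6=7^7=0
SUB R2, 1 → R2=7-1=6
CMP R2, 6  (cmp 6,6)
JGT again: not taken
halt.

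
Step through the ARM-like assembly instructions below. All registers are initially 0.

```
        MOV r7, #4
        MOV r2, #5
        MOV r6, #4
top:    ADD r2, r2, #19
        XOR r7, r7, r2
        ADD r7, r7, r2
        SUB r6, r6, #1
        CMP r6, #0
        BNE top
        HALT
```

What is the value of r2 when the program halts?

81

r7=4
r2=5
r6=4
r2=5+19=24
r7=4^24=28
r7=28+24=52
r6=4-1=3
CMP r6, #0  (cmp 3,0)
BNE top: taken
r2=24+19=43
r7=52^43=31
r7=31+43=74
r6=3-1=2
CMP r6, #0  (cmp 2,0)
BNE top: taken
r2=43+19=62
r7=74^62=116
r7=116+62=178
r6=2-1=1
CMP r6, #0  (cmp 1,0)
BNE top: taken
r2=62+19=81
r7=178^81=227
r7=227+81=308
r6=1-1=0
CMP r6, #0  (cmp 0,0)
BNE top: not taken
halt.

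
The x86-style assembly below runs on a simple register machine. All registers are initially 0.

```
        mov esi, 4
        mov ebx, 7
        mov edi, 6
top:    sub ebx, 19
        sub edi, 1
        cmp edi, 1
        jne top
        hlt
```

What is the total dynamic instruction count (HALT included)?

mov esi, 4 → esi=4
mov ebx, 7 → ebx=7
mov edi, 6 → edi=6
sub ebx, 19 → ebx=7-19=-12
sub edi, 1 → edi=6-1=5
cmp edi, 1  (cmp 5,1)
jne top: taken
sub ebx, 19 → ebx=(-12)-19=-31
sub edi, 1 → edi=5-1=4
cmp edi, 1  (cmp 4,1)
jne top: taken
sub ebx, 19 → ebx=(-31)-19=-50
sub edi, 1 → edi=4-1=3
cmp edi, 1  (cmp 3,1)
jne top: taken
sub ebx, 19 → ebx=(-50)-19=-69
sub edi, 1 → edi=3-1=2
cmp edi, 1  (cmp 2,1)
jne top: taken
sub ebx, 19 → ebx=(-69)-19=-88
sub edi, 1 → edi=2-1=1
cmp edi, 1  (cmp 1,1)
jne top: not taken
halt.
Total executed instructions: 24.

24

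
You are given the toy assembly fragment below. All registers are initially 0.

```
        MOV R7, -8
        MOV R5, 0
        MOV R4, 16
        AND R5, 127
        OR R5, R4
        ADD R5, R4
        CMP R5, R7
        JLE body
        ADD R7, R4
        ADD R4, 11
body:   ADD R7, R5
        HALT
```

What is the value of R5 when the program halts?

32

after MOV R7, -8: R7=-8
after MOV R5, 0: R5=0
after MOV R4, 16: R4=16
after AND R5, 127: R5=0&127=0
after OR R5, R4: R5=0|16=16
after ADD R5, R4: R5=16+16=32
CMP R5, R7  (cmp 32,-8)
JLE body: not taken
after ADD R7, R4: R7=(-8)+16=8
after ADD R4, 11: R4=16+11=27
after ADD R7, R5: R7=8+32=40
halt.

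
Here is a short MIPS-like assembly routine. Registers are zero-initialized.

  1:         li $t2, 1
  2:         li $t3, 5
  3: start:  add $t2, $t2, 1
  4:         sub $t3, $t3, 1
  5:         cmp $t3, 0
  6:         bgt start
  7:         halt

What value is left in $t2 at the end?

li $t2, 1 → $t2=1
li $t3, 5 → $t3=5
add $t2, $t2, 1 → $t2=1+1=2
sub $t3, $t3, 1 → $t3=5-1=4
cmp $t3, 0  (cmp 4,0)
bgt start: taken
add $t2, $t2, 1 → $t2=2+1=3
sub $t3, $t3, 1 → $t3=4-1=3
cmp $t3, 0  (cmp 3,0)
bgt start: taken
add $t2, $t2, 1 → $t2=3+1=4
sub $t3, $t3, 1 → $t3=3-1=2
cmp $t3, 0  (cmp 2,0)
bgt start: taken
add $t2, $t2, 1 → $t2=4+1=5
sub $t3, $t3, 1 → $t3=2-1=1
cmp $t3, 0  (cmp 1,0)
bgt start: taken
add $t2, $t2, 1 → $t2=5+1=6
sub $t3, $t3, 1 → $t3=1-1=0
cmp $t3, 0  (cmp 0,0)
bgt start: not taken
halt.

6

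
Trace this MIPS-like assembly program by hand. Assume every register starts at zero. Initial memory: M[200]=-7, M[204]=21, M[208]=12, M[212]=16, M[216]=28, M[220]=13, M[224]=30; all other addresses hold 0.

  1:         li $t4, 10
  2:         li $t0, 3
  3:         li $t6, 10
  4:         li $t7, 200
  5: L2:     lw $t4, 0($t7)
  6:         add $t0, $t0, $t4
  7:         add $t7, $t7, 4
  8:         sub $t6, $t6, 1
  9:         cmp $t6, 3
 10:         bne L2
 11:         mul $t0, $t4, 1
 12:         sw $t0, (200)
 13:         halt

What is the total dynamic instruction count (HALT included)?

49

li $t4, 10 → $t4=10
li $t0, 3 → $t0=3
li $t6, 10 → $t6=10
li $t7, 200 → $t7=200
lw $t4, 0($t7) → $t4=M[200]=-7
add $t0, $t0, $t4 → $t0=3+(-7)=-4
add $t7, $t7, 4 → $t7=200+4=204
sub $t6, $t6, 1 → $t6=10-1=9
cmp $t6, 3  (cmp 9,3)
bne L2: taken
lw $t4, 0($t7) → $t4=M[204]=21
add $t0, $t0, $t4 → $t0=(-4)+21=17
add $t7, $t7, 4 → $t7=204+4=208
sub $t6, $t6, 1 → $t6=9-1=8
cmp $t6, 3  (cmp 8,3)
bne L2: taken
lw $t4, 0($t7) → $t4=M[208]=12
add $t0, $t0, $t4 → $t0=17+12=29
add $t7, $t7, 4 → $t7=208+4=212
sub $t6, $t6, 1 → $t6=8-1=7
cmp $t6, 3  (cmp 7,3)
bne L2: taken
lw $t4, 0($t7) → $t4=M[212]=16
add $t0, $t0, $t4 → $t0=29+16=45
add $t7, $t7, 4 → $t7=212+4=216
sub $t6, $t6, 1 → $t6=7-1=6
cmp $t6, 3  (cmp 6,3)
bne L2: taken
lw $t4, 0($t7) → $t4=M[216]=28
add $t0, $t0, $t4 → $t0=45+28=73
add $t7, $t7, 4 → $t7=216+4=220
sub $t6, $t6, 1 → $t6=6-1=5
cmp $t6, 3  (cmp 5,3)
bne L2: taken
lw $t4, 0($t7) → $t4=M[220]=13
add $t0, $t0, $t4 → $t0=73+13=86
add $t7, $t7, 4 → $t7=220+4=224
sub $t6, $t6, 1 → $t6=5-1=4
cmp $t6, 3  (cmp 4,3)
bne L2: taken
lw $t4, 0($t7) → $t4=M[224]=30
add $t0, $t0, $t4 → $t0=86+30=116
add $t7, $t7, 4 → $t7=224+4=228
sub $t6, $t6, 1 → $t6=4-1=3
cmp $t6, 3  (cmp 3,3)
bne L2: not taken
mul $t0, $t4, 1 → $t0=30*1=30
sw $t0, (200) → M[200]=30
halt.
Total executed instructions: 49.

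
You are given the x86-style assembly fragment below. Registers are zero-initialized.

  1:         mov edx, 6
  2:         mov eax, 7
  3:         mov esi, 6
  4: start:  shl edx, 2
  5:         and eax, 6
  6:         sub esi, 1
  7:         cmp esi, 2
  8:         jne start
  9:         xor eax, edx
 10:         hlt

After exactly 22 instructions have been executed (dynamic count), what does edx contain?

mov edx, 6 → edx=6
mov eax, 7 → eax=7
mov esi, 6 → esi=6
shl edx, 2 → edx=6<<2=24
and eax, 6 → eax=7&6=6
sub esi, 1 → esi=6-1=5
cmp esi, 2  (cmp 5,2)
jne start: taken
shl edx, 2 → edx=24<<2=96
and eax, 6 → eax=6&6=6
sub esi, 1 → esi=5-1=4
cmp esi, 2  (cmp 4,2)
jne start: taken
shl edx, 2 → edx=96<<2=384
and eax, 6 → eax=6&6=6
sub esi, 1 → esi=4-1=3
cmp esi, 2  (cmp 3,2)
jne start: taken
shl edx, 2 → edx=384<<2=1536
and eax, 6 → eax=6&6=6
sub esi, 1 → esi=3-1=2
cmp esi, 2  (cmp 2,2)
After step 22: edx = 1536.

1536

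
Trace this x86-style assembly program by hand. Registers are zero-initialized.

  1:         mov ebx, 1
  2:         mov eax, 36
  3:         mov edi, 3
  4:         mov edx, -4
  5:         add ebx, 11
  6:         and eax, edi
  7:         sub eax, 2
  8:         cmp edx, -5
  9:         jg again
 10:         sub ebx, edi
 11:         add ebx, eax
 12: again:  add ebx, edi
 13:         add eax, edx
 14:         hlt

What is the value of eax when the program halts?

mov ebx, 1 → ebx=1
mov eax, 36 → eax=36
mov edi, 3 → edi=3
mov edx, -4 → edx=-4
add ebx, 11 → ebx=1+11=12
and eax, edi → eax=36&3=0
sub eax, 2 → eax=0-2=-2
cmp edx, -5  (cmp -4,-5)
jg again: taken
add ebx, edi → ebx=12+3=15
add eax, edx → eax=(-2)+(-4)=-6
halt.

-6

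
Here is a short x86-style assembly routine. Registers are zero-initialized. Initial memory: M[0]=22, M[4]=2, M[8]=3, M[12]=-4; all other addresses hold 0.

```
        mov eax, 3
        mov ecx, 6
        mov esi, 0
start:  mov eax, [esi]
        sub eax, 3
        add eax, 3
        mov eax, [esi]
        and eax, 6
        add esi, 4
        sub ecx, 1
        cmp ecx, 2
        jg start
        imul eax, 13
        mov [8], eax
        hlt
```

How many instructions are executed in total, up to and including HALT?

eax=3
ecx=6
esi=0
eax=M[0]=22
eax=22-3=19
eax=19+3=22
eax=M[0]=22
eax=22&6=6
esi=0+4=4
ecx=6-1=5
cmp ecx, 2  (cmp 5,2)
jg start: taken
eax=M[4]=2
eax=2-3=-1
eax=(-1)+3=2
eax=M[4]=2
eax=2&6=2
esi=4+4=8
ecx=5-1=4
cmp ecx, 2  (cmp 4,2)
jg start: taken
eax=M[8]=3
eax=3-3=0
eax=0+3=3
eax=M[8]=3
eax=3&6=2
esi=8+4=12
ecx=4-1=3
cmp ecx, 2  (cmp 3,2)
jg start: taken
eax=M[12]=-4
eax=(-4)-3=-7
eax=(-7)+3=-4
eax=M[12]=-4
eax=(-4)&6=4
esi=12+4=16
ecx=3-1=2
cmp ecx, 2  (cmp 2,2)
jg start: not taken
eax=4*13=52
mov [8], eax → M[8]=52
halt.
Total executed instructions: 42.

42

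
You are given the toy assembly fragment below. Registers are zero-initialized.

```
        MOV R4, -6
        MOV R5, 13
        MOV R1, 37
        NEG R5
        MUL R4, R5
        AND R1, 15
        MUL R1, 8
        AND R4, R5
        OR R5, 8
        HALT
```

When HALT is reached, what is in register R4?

66

R4=-6
R5=13
R1=37
R5=-(13)=-13
R4=(-6)*(-13)=78
R1=37&15=5
R1=5*8=40
R4=78&(-13)=66
R5=(-13)|8=-5
halt.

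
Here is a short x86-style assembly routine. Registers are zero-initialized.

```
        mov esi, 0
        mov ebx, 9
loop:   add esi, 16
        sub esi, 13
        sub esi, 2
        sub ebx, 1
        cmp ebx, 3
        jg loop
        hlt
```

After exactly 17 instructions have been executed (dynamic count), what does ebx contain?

7

after mov esi, 0: esi=0
after mov ebx, 9: ebx=9
after add esi, 16: esi=0+16=16
after sub esi, 13: esi=16-13=3
after sub esi, 2: esi=3-2=1
after sub ebx, 1: ebx=9-1=8
cmp ebx, 3  (cmp 8,3)
jg loop: taken
after add esi, 16: esi=1+16=17
after sub esi, 13: esi=17-13=4
after sub esi, 2: esi=4-2=2
after sub ebx, 1: ebx=8-1=7
cmp ebx, 3  (cmp 7,3)
jg loop: taken
after add esi, 16: esi=2+16=18
after sub esi, 13: esi=18-13=5
after sub esi, 2: esi=5-2=3
After step 17: ebx = 7.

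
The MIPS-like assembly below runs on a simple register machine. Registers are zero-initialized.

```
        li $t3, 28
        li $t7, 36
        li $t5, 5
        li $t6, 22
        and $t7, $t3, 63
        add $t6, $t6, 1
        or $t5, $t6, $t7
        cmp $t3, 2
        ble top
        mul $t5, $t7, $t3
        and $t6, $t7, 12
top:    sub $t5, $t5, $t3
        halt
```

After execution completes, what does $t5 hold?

756

li $t3, 28 → $t3=28
li $t7, 36 → $t7=36
li $t5, 5 → $t5=5
li $t6, 22 → $t6=22
and $t7, $t3, 63 → $t7=28&63=28
add $t6, $t6, 1 → $t6=22+1=23
or $t5, $t6, $t7 → $t5=23|28=31
cmp $t3, 2  (cmp 28,2)
ble top: not taken
mul $t5, $t7, $t3 → $t5=28*28=784
and $t6, $t7, 12 → $t6=28&12=12
sub $t5, $t5, $t3 → $t5=784-28=756
halt.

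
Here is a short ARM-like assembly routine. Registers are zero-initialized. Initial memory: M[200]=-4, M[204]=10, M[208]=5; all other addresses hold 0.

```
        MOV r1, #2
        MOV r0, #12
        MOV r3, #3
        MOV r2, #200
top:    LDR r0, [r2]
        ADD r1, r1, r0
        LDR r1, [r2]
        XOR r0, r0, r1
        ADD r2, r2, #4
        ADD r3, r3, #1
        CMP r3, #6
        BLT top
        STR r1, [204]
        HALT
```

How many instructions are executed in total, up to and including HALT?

30

MOV r1, #2 → r1=2
MOV r0, #12 → r0=12
MOV r3, #3 → r3=3
MOV r2, #200 → r2=200
LDR r0, [r2] → r0=M[200]=-4
ADD r1, r1, r0 → r1=2+(-4)=-2
LDR r1, [r2] → r1=M[200]=-4
XOR r0, r0, r1 → r0=(-4)^(-4)=0
ADD r2, r2, #4 → r2=200+4=204
ADD r3, r3, #1 → r3=3+1=4
CMP r3, #6  (cmp 4,6)
BLT top: taken
LDR r0, [r2] → r0=M[204]=10
ADD r1, r1, r0 → r1=(-4)+10=6
LDR r1, [r2] → r1=M[204]=10
XOR r0, r0, r1 → r0=10^10=0
ADD r2, r2, #4 → r2=204+4=208
ADD r3, r3, #1 → r3=4+1=5
CMP r3, #6  (cmp 5,6)
BLT top: taken
LDR r0, [r2] → r0=M[208]=5
ADD r1, r1, r0 → r1=10+5=15
LDR r1, [r2] → r1=M[208]=5
XOR r0, r0, r1 → r0=5^5=0
ADD r2, r2, #4 → r2=208+4=212
ADD r3, r3, #1 → r3=5+1=6
CMP r3, #6  (cmp 6,6)
BLT top: not taken
STR r1, [204] → M[204]=5
halt.
Total executed instructions: 30.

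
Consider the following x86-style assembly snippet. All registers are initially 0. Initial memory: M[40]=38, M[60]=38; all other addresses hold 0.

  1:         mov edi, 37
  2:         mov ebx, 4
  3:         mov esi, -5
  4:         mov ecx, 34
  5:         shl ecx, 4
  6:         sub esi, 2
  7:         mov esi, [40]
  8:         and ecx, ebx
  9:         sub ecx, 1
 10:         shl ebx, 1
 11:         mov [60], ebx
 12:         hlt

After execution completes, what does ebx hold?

after mov edi, 37: edi=37
after mov ebx, 4: ebx=4
after mov esi, -5: esi=-5
after mov ecx, 34: ecx=34
after shl ecx, 4: ecx=34<<4=544
after sub esi, 2: esi=(-5)-2=-7
after mov esi, [40]: esi=M[40]=38
after and ecx, ebx: ecx=544&4=0
after sub ecx, 1: ecx=0-1=-1
after shl ebx, 1: ebx=4<<1=8
mov [60], ebx → M[60]=8
halt.

8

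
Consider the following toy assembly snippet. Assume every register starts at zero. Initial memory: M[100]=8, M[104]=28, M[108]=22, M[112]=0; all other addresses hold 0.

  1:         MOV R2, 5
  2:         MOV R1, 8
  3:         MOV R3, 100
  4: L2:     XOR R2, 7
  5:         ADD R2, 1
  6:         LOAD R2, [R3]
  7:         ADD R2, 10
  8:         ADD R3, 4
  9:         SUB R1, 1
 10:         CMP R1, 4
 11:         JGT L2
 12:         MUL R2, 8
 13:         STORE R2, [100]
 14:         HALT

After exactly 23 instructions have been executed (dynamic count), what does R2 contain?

32

R2=5
R1=8
R3=100
R2=5^7=2
R2=2+1=3
R2=M[100]=8
R2=8+10=18
R3=100+4=104
R1=8-1=7
CMP R1, 4  (cmp 7,4)
JGT L2: taken
R2=18^7=21
R2=21+1=22
R2=M[104]=28
R2=28+10=38
R3=104+4=108
R1=7-1=6
CMP R1, 4  (cmp 6,4)
JGT L2: taken
R2=38^7=33
R2=33+1=34
R2=M[108]=22
R2=22+10=32
After step 23: R2 = 32.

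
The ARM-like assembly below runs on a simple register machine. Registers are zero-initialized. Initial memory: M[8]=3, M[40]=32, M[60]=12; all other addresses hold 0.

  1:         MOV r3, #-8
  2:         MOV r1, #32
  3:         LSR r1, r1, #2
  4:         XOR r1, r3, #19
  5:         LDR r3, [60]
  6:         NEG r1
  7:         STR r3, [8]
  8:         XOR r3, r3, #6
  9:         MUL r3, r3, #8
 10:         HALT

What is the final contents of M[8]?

12

MOV r3, #-8 → r3=-8
MOV r1, #32 → r1=32
LSR r1, r1, #2 → r1=32>>2=8
XOR r1, r3, #19 → r1=(-8)^19=-21
LDR r3, [60] → r3=M[60]=12
NEG r1 → r1=-(-21)=21
STR r3, [8] → M[8]=12
XOR r3, r3, #6 → r3=12^6=10
MUL r3, r3, #8 → r3=10*8=80
halt.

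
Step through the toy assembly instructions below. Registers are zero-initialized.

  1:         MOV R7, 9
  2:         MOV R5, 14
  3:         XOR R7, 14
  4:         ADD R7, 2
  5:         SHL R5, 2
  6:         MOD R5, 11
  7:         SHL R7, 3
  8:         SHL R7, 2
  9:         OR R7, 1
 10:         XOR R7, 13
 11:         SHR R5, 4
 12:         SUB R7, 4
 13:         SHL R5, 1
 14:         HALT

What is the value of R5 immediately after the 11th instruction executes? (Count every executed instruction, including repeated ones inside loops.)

0

MOV R7, 9 → R7=9
MOV R5, 14 → R5=14
XOR R7, 14 → R7=9^14=7
ADD R7, 2 → R7=7+2=9
SHL R5, 2 → R5=14<<2=56
MOD R5, 11 → R5=56%11=1
SHL R7, 3 → R7=9<<3=72
SHL R7, 2 → R7=72<<2=288
OR R7, 1 → R7=288|1=289
XOR R7, 13 → R7=289^13=300
SHR R5, 4 → R5=1>>4=0
After step 11: R5 = 0.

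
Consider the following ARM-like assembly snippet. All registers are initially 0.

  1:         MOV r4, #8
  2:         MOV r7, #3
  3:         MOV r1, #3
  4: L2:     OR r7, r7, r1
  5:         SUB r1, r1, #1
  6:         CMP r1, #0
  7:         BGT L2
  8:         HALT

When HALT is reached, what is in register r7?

r4=8
r7=3
r1=3
r7=3|3=3
r1=3-1=2
CMP r1, #0  (cmp 2,0)
BGT L2: taken
r7=3|2=3
r1=2-1=1
CMP r1, #0  (cmp 1,0)
BGT L2: taken
r7=3|1=3
r1=1-1=0
CMP r1, #0  (cmp 0,0)
BGT L2: not taken
halt.

3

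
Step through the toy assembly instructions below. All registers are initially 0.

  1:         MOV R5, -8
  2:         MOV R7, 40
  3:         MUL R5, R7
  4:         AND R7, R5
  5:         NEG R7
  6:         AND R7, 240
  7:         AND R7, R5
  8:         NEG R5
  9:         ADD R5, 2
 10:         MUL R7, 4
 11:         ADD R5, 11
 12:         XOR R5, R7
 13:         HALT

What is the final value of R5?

333

MOV R5, -8 → R5=-8
MOV R7, 40 → R7=40
MUL R5, R7 → R5=(-8)*40=-320
AND R7, R5 → R7=40&(-320)=0
NEG R7 → R7=-(0)=0
AND R7, 240 → R7=0&240=0
AND R7, R5 → R7=0&(-320)=0
NEG R5 → R5=-(-320)=320
ADD R5, 2 → R5=320+2=322
MUL R7, 4 → R7=0*4=0
ADD R5, 11 → R5=322+11=333
XOR R5, R7 → R5=333^0=333
halt.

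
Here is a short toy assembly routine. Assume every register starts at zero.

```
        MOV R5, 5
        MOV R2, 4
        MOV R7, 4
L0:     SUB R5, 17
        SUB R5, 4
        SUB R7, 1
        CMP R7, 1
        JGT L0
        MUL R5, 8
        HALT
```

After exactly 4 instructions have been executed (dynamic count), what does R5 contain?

after MOV R5, 5: R5=5
after MOV R2, 4: R2=4
after MOV R7, 4: R7=4
after SUB R5, 17: R5=5-17=-12
After step 4: R5 = -12.

-12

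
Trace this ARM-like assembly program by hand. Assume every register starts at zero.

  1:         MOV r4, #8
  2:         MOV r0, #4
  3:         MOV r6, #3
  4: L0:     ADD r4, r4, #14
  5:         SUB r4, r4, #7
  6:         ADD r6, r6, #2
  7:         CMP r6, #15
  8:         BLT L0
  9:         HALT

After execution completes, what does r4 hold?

50

r4=8
r0=4
r6=3
r4=8+14=22
r4=22-7=15
r6=3+2=5
CMP r6, #15  (cmp 5,15)
BLT L0: taken
r4=15+14=29
r4=29-7=22
r6=5+2=7
CMP r6, #15  (cmp 7,15)
BLT L0: taken
r4=22+14=36
r4=36-7=29
r6=7+2=9
CMP r6, #15  (cmp 9,15)
BLT L0: taken
r4=29+14=43
r4=43-7=36
r6=9+2=11
CMP r6, #15  (cmp 11,15)
BLT L0: taken
r4=36+14=50
r4=50-7=43
r6=11+2=13
CMP r6, #15  (cmp 13,15)
BLT L0: taken
r4=43+14=57
r4=57-7=50
r6=13+2=15
CMP r6, #15  (cmp 15,15)
BLT L0: not taken
halt.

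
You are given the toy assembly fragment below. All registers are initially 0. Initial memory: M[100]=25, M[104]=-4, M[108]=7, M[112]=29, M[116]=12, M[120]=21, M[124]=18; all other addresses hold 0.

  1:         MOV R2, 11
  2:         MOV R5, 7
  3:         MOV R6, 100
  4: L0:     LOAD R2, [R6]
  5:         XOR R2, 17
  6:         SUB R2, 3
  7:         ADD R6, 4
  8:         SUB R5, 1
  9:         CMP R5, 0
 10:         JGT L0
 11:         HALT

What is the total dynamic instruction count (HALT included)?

53

after MOV R2, 11: R2=11
after MOV R5, 7: R5=7
after MOV R6, 100: R6=100
after LOAD R2, [R6]: R2=M[100]=25
after XOR R2, 17: R2=25^17=8
after SUB R2, 3: R2=8-3=5
after ADD R6, 4: R6=100+4=104
after SUB R5, 1: R5=7-1=6
CMP R5, 0  (cmp 6,0)
JGT L0: taken
after LOAD R2, [R6]: R2=M[104]=-4
after XOR R2, 17: R2=(-4)^17=-19
after SUB R2, 3: R2=(-19)-3=-22
after ADD R6, 4: R6=104+4=108
after SUB R5, 1: R5=6-1=5
CMP R5, 0  (cmp 5,0)
JGT L0: taken
after LOAD R2, [R6]: R2=M[108]=7
after XOR R2, 17: R2=7^17=22
after SUB R2, 3: R2=22-3=19
after ADD R6, 4: R6=108+4=112
after SUB R5, 1: R5=5-1=4
CMP R5, 0  (cmp 4,0)
JGT L0: taken
after LOAD R2, [R6]: R2=M[112]=29
after XOR R2, 17: R2=29^17=12
after SUB R2, 3: R2=12-3=9
after ADD R6, 4: R6=112+4=116
after SUB R5, 1: R5=4-1=3
CMP R5, 0  (cmp 3,0)
JGT L0: taken
after LOAD R2, [R6]: R2=M[116]=12
after XOR R2, 17: R2=12^17=29
after SUB R2, 3: R2=29-3=26
after ADD R6, 4: R6=116+4=120
after SUB R5, 1: R5=3-1=2
CMP R5, 0  (cmp 2,0)
JGT L0: taken
after LOAD R2, [R6]: R2=M[120]=21
after XOR R2, 17: R2=21^17=4
after SUB R2, 3: R2=4-3=1
after ADD R6, 4: R6=120+4=124
after SUB R5, 1: R5=2-1=1
CMP R5, 0  (cmp 1,0)
JGT L0: taken
after LOAD R2, [R6]: R2=M[124]=18
after XOR R2, 17: R2=18^17=3
after SUB R2, 3: R2=3-3=0
after ADD R6, 4: R6=124+4=128
after SUB R5, 1: R5=1-1=0
CMP R5, 0  (cmp 0,0)
JGT L0: not taken
halt.
Total executed instructions: 53.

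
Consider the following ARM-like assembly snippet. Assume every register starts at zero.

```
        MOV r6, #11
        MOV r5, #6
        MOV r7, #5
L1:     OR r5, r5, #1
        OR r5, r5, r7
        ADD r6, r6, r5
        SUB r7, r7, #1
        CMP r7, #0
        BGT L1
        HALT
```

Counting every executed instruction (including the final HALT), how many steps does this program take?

r6=11
r5=6
r7=5
r5=6|1=7
r5=7|5=7
r6=11+7=18
r7=5-1=4
CMP r7, #0  (cmp 4,0)
BGT L1: taken
r5=7|1=7
r5=7|4=7
r6=18+7=25
r7=4-1=3
CMP r7, #0  (cmp 3,0)
BGT L1: taken
r5=7|1=7
r5=7|3=7
r6=25+7=32
r7=3-1=2
CMP r7, #0  (cmp 2,0)
BGT L1: taken
r5=7|1=7
r5=7|2=7
r6=32+7=39
r7=2-1=1
CMP r7, #0  (cmp 1,0)
BGT L1: taken
r5=7|1=7
r5=7|1=7
r6=39+7=46
r7=1-1=0
CMP r7, #0  (cmp 0,0)
BGT L1: not taken
halt.
Total executed instructions: 34.

34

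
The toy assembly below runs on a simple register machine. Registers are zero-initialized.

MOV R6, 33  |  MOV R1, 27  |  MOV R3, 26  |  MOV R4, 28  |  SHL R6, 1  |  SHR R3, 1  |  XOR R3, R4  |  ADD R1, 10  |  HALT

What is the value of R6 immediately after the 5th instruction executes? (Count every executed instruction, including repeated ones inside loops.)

MOV R6, 33 → R6=33
MOV R1, 27 → R1=27
MOV R3, 26 → R3=26
MOV R4, 28 → R4=28
SHL R6, 1 → R6=33<<1=66
After step 5: R6 = 66.

66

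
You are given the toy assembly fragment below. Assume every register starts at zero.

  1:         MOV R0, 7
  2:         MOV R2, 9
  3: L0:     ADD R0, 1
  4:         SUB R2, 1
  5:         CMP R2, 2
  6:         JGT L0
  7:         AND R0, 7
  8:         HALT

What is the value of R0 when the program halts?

6

after MOV R0, 7: R0=7
after MOV R2, 9: R2=9
after ADD R0, 1: R0=7+1=8
after SUB R2, 1: R2=9-1=8
CMP R2, 2  (cmp 8,2)
JGT L0: taken
after ADD R0, 1: R0=8+1=9
after SUB R2, 1: R2=8-1=7
CMP R2, 2  (cmp 7,2)
JGT L0: taken
after ADD R0, 1: R0=9+1=10
after SUB R2, 1: R2=7-1=6
CMP R2, 2  (cmp 6,2)
JGT L0: taken
after ADD R0, 1: R0=10+1=11
after SUB R2, 1: R2=6-1=5
CMP R2, 2  (cmp 5,2)
JGT L0: taken
after ADD R0, 1: R0=11+1=12
after SUB R2, 1: R2=5-1=4
CMP R2, 2  (cmp 4,2)
JGT L0: taken
after ADD R0, 1: R0=12+1=13
after SUB R2, 1: R2=4-1=3
CMP R2, 2  (cmp 3,2)
JGT L0: taken
after ADD R0, 1: R0=13+1=14
after SUB R2, 1: R2=3-1=2
CMP R2, 2  (cmp 2,2)
JGT L0: not taken
after AND R0, 7: R0=14&7=6
halt.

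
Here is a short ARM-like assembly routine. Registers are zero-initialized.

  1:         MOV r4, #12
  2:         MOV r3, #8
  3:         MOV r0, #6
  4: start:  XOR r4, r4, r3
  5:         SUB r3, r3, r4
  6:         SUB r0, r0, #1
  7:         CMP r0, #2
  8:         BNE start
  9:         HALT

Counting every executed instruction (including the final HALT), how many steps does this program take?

r4=12
r3=8
r0=6
r4=12^8=4
r3=8-4=4
r0=6-1=5
CMP r0, #2  (cmp 5,2)
BNE start: taken
r4=4^4=0
r3=4-0=4
r0=5-1=4
CMP r0, #2  (cmp 4,2)
BNE start: taken
r4=0^4=4
r3=4-4=0
r0=4-1=3
CMP r0, #2  (cmp 3,2)
BNE start: taken
r4=4^0=4
r3=0-4=-4
r0=3-1=2
CMP r0, #2  (cmp 2,2)
BNE start: not taken
halt.
Total executed instructions: 24.

24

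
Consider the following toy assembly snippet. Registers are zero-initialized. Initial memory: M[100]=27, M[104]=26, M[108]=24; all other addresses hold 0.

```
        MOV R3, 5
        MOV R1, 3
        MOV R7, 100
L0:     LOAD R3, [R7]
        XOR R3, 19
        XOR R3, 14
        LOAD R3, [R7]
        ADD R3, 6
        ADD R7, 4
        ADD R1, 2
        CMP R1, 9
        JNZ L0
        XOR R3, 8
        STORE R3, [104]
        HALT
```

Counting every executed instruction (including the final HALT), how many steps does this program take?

33

R3=5
R1=3
R7=100
R3=M[100]=27
R3=27^19=8
R3=8^14=6
R3=M[100]=27
R3=27+6=33
R7=100+4=104
R1=3+2=5
CMP R1, 9  (cmp 5,9)
JNZ L0: taken
R3=M[104]=26
R3=26^19=9
R3=9^14=7
R3=M[104]=26
R3=26+6=32
R7=104+4=108
R1=5+2=7
CMP R1, 9  (cmp 7,9)
JNZ L0: taken
R3=M[108]=24
R3=24^19=11
R3=11^14=5
R3=M[108]=24
R3=24+6=30
R7=108+4=112
R1=7+2=9
CMP R1, 9  (cmp 9,9)
JNZ L0: not taken
R3=30^8=22
STORE R3, [104] → M[104]=22
halt.
Total executed instructions: 33.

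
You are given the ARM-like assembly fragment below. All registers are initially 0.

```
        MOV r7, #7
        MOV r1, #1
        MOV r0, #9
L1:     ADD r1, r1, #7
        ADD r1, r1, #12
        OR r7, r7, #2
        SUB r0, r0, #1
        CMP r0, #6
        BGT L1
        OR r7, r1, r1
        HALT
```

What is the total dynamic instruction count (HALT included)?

after MOV r7, #7: r7=7
after MOV r1, #1: r1=1
after MOV r0, #9: r0=9
after ADD r1, r1, #7: r1=1+7=8
after ADD r1, r1, #12: r1=8+12=20
after OR r7, r7, #2: r7=7|2=7
after SUB r0, r0, #1: r0=9-1=8
CMP r0, #6  (cmp 8,6)
BGT L1: taken
after ADD r1, r1, #7: r1=20+7=27
after ADD r1, r1, #12: r1=27+12=39
after OR r7, r7, #2: r7=7|2=7
after SUB r0, r0, #1: r0=8-1=7
CMP r0, #6  (cmp 7,6)
BGT L1: taken
after ADD r1, r1, #7: r1=39+7=46
after ADD r1, r1, #12: r1=46+12=58
after OR r7, r7, #2: r7=7|2=7
after SUB r0, r0, #1: r0=7-1=6
CMP r0, #6  (cmp 6,6)
BGT L1: not taken
after OR r7, r1, r1: r7=58|58=58
halt.
Total executed instructions: 23.

23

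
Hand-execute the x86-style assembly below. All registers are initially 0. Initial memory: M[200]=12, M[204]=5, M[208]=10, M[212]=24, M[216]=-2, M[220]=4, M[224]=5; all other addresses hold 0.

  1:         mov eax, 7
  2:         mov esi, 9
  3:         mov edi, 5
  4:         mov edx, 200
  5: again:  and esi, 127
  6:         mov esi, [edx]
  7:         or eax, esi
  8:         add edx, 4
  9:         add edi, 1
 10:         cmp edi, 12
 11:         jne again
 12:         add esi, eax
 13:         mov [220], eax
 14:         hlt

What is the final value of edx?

228

after mov eax, 7: eax=7
after mov esi, 9: esi=9
after mov edi, 5: edi=5
after mov edx, 200: edx=200
after and esi, 127: esi=9&127=9
after mov esi, [edx]: esi=M[200]=12
after or eax, esi: eax=7|12=15
after add edx, 4: edx=200+4=204
after add edi, 1: edi=5+1=6
cmp edi, 12  (cmp 6,12)
jne again: taken
after and esi, 127: esi=12&127=12
after mov esi, [edx]: esi=M[204]=5
after or eax, esi: eax=15|5=15
after add edx, 4: edx=204+4=208
after add edi, 1: edi=6+1=7
cmp edi, 12  (cmp 7,12)
jne again: taken
after and esi, 127: esi=5&127=5
after mov esi, [edx]: esi=M[208]=10
after or eax, esi: eax=15|10=15
after add edx, 4: edx=208+4=212
after add edi, 1: edi=7+1=8
cmp edi, 12  (cmp 8,12)
jne again: taken
after and esi, 127: esi=10&127=10
after mov esi, [edx]: esi=M[212]=24
after or eax, esi: eax=15|24=31
after add edx, 4: edx=212+4=216
after add edi, 1: edi=8+1=9
cmp edi, 12  (cmp 9,12)
jne again: taken
after and esi, 127: esi=24&127=24
after mov esi, [edx]: esi=M[216]=-2
after or eax, esi: eax=31|(-2)=-1
after add edx, 4: edx=216+4=220
after add edi, 1: edi=9+1=10
cmp edi, 12  (cmp 10,12)
jne again: taken
after and esi, 127: esi=(-2)&127=126
after mov esi, [edx]: esi=M[220]=4
after or eax, esi: eax=(-1)|4=-1
after add edx, 4: edx=220+4=224
after add edi, 1: edi=10+1=11
cmp edi, 12  (cmp 11,12)
jne again: taken
after and esi, 127: esi=4&127=4
after mov esi, [edx]: esi=M[224]=5
after or eax, esi: eax=(-1)|5=-1
after add edx, 4: edx=224+4=228
after add edi, 1: edi=11+1=12
cmp edi, 12  (cmp 12,12)
jne again: not taken
after add esi, eax: esi=5+(-1)=4
mov [220], eax → M[220]=-1
halt.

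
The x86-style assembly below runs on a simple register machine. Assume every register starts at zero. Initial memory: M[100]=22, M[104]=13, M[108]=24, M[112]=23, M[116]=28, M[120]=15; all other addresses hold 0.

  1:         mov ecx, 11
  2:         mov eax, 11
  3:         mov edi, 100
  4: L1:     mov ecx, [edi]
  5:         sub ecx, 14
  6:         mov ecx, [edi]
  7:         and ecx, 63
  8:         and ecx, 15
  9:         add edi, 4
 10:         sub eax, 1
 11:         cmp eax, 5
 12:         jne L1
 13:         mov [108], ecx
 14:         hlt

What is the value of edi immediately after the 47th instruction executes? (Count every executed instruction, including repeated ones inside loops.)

120

mov ecx, 11 → ecx=11
mov eax, 11 → eax=11
mov edi, 100 → edi=100
mov ecx, [edi] → ecx=M[100]=22
sub ecx, 14 → ecx=22-14=8
mov ecx, [edi] → ecx=M[100]=22
and ecx, 63 → ecx=22&63=22
and ecx, 15 → ecx=22&15=6
add edi, 4 → edi=100+4=104
sub eax, 1 → eax=11-1=10
cmp eax, 5  (cmp 10,5)
jne L1: taken
mov ecx, [edi] → ecx=M[104]=13
sub ecx, 14 → ecx=13-14=-1
mov ecx, [edi] → ecx=M[104]=13
and ecx, 63 → ecx=13&63=13
and ecx, 15 → ecx=13&15=13
add edi, 4 → edi=104+4=108
sub eax, 1 → eax=10-1=9
cmp eax, 5  (cmp 9,5)
jne L1: taken
mov ecx, [edi] → ecx=M[108]=24
sub ecx, 14 → ecx=24-14=10
mov ecx, [edi] → ecx=M[108]=24
and ecx, 63 → ecx=24&63=24
and ecx, 15 → ecx=24&15=8
add edi, 4 → edi=108+4=112
sub eax, 1 → eax=9-1=8
cmp eax, 5  (cmp 8,5)
jne L1: taken
mov ecx, [edi] → ecx=M[112]=23
sub ecx, 14 → ecx=23-14=9
mov ecx, [edi] → ecx=M[112]=23
and ecx, 63 → ecx=23&63=23
and ecx, 15 → ecx=23&15=7
add edi, 4 → edi=112+4=116
sub eax, 1 → eax=8-1=7
cmp eax, 5  (cmp 7,5)
jne L1: taken
mov ecx, [edi] → ecx=M[116]=28
sub ecx, 14 → ecx=28-14=14
mov ecx, [edi] → ecx=M[116]=28
and ecx, 63 → ecx=28&63=28
and ecx, 15 → ecx=28&15=12
add edi, 4 → edi=116+4=120
sub eax, 1 → eax=7-1=6
cmp eax, 5  (cmp 6,5)
After step 47: edi = 120.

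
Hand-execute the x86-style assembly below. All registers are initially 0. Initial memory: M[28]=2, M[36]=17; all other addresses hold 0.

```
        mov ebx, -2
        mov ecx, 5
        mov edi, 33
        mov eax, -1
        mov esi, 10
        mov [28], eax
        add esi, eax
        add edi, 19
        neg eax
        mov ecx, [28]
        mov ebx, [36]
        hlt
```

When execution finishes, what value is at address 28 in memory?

mov ebx, -2 → ebx=-2
mov ecx, 5 → ecx=5
mov edi, 33 → edi=33
mov eax, -1 → eax=-1
mov esi, 10 → esi=10
mov [28], eax → M[28]=-1
add esi, eax → esi=10+(-1)=9
add edi, 19 → edi=33+19=52
neg eax → eax=-(-1)=1
mov ecx, [28] → ecx=M[28]=-1
mov ebx, [36] → ebx=M[36]=17
halt.

-1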